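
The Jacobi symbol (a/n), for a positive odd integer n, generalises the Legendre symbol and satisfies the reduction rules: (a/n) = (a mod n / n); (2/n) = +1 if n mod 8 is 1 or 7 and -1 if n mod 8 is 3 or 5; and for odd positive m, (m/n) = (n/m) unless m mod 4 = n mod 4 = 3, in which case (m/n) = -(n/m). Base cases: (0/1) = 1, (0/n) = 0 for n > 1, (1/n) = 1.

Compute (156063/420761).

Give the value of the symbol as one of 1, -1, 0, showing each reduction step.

flip (156063/420761) -> (420761/156063): both odd, 156063 mod 4 = 3, 420761 mod 4 = 1, so the flip contributes +1; sign now +1
(420761/156063): 420761 mod 156063 = 108635, so (420761/156063) = (108635/156063)
flip (108635/156063) -> (156063/108635): both odd, 108635 mod 4 = 3, 156063 mod 4 = 3, so the flip contributes -1; sign now -1
(156063/108635): 156063 mod 108635 = 47428, so (156063/108635) = (47428/108635)
factor out 2^2: 47428 = 2^2·11857; with 108635 mod 8 = 3, (2/108635) = -1; sign now -1; continue with (11857/108635)
flip (11857/108635) -> (108635/11857): both odd, 11857 mod 4 = 1, 108635 mod 4 = 3, so the flip contributes +1; sign now -1
(108635/11857): 108635 mod 11857 = 1922, so (108635/11857) = (1922/11857)
factor out 2^1: 1922 = 2^1·961; with 11857 mod 8 = 1, (2/11857) = +1; sign now -1; continue with (961/11857)
flip (961/11857) -> (11857/961): both odd, 961 mod 4 = 1, 11857 mod 4 = 1, so the flip contributes +1; sign now -1
(11857/961): 11857 mod 961 = 325, so (11857/961) = (325/961)
flip (325/961) -> (961/325): both odd, 325 mod 4 = 1, 961 mod 4 = 1, so the flip contributes +1; sign now -1
(961/325): 961 mod 325 = 311, so (961/325) = (311/325)
flip (311/325) -> (325/311): both odd, 311 mod 4 = 3, 325 mod 4 = 1, so the flip contributes +1; sign now -1
(325/311): 325 mod 311 = 14, so (325/311) = (14/311)
factor out 2^1: 14 = 2^1·7; with 311 mod 8 = 7, (2/311) = +1; sign now -1; continue with (7/311)
flip (7/311) -> (311/7): both odd, 7 mod 4 = 3, 311 mod 4 = 3, so the flip contributes -1; sign now +1
(311/7): 311 mod 7 = 3, so (311/7) = (3/7)
flip (3/7) -> (7/3): both odd, 3 mod 4 = 3, 7 mod 4 = 3, so the flip contributes -1; sign now -1
(7/3): 7 mod 3 = 1, so (7/3) = (1/3)
reached (1/3) = 1, so the symbol is -1

-1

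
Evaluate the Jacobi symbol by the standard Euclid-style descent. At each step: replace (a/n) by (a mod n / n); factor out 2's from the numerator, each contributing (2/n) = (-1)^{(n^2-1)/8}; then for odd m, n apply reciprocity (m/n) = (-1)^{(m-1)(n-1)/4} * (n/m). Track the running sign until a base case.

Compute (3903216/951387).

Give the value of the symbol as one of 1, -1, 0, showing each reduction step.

0

(3903216/951387) = (97668/951387)   [reduce mod 951387]
97668 = 2^2·24417; (2/951387) = -1 since 951387 mod 8 = 3, so (97668/951387) = (-1)^2·(24417/951387); sign now +1
reciprocity: (24417/951387) = +1·(951387/24417) since 24417 mod 4 = 1, 951387 mod 4 = 3; sign now +1
(951387/24417) = (23541/24417)   [reduce mod 24417]
reciprocity: (23541/24417) = +1·(24417/23541) since 23541 mod 4 = 1, 24417 mod 4 = 1; sign now +1
(24417/23541) = (876/23541)   [reduce mod 23541]
876 = 2^2·219; (2/23541) = -1 since 23541 mod 8 = 5, so (876/23541) = (-1)^2·(219/23541); sign now +1
reciprocity: (219/23541) = +1·(23541/219) since 219 mod 4 = 3, 23541 mod 4 = 1; sign now +1
(23541/219) = (108/219)   [reduce mod 219]
108 = 2^2·27; (2/219) = -1 since 219 mod 8 = 3, so (108/219) = (-1)^2·(27/219); sign now +1
reciprocity: (27/219) = -1·(219/27) since 27 mod 4 = 3, 219 mod 4 = 3; sign now -1
(219/27) = (3/27)   [reduce mod 27]
reciprocity: (3/27) = -1·(27/3) since 3 mod 4 = 3, 27 mod 4 = 3; sign now +1
(27/3) = (0/3)   [reduce mod 3]
(0/3) = 0   [gcd(a, n) > 1]; final value = 0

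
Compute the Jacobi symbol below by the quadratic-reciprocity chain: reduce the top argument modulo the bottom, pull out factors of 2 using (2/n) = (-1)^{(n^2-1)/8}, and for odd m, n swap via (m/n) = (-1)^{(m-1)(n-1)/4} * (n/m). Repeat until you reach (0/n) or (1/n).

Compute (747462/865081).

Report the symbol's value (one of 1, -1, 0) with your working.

747462 = 2^1·373731; (2/865081) = +1 since 865081 mod 8 = 1, so (747462/865081) = (+1)^1·(373731/865081); sign now +1
reciprocity: (373731/865081) = +1·(865081/373731) since 373731 mod 4 = 3, 865081 mod 4 = 1; sign now +1
(865081/373731) = (117619/373731)   [reduce mod 373731]
reciprocity: (117619/373731) = -1·(373731/117619) since 117619 mod 4 = 3, 373731 mod 4 = 3; sign now -1
(373731/117619) = (20874/117619)   [reduce mod 117619]
20874 = 2^1·10437; (2/117619) = -1 since 117619 mod 8 = 3, so (20874/117619) = (-1)^1·(10437/117619); sign now +1
reciprocity: (10437/117619) = +1·(117619/10437) since 10437 mod 4 = 1, 117619 mod 4 = 3; sign now +1
(117619/10437) = (2812/10437)   [reduce mod 10437]
2812 = 2^2·703; (2/10437) = -1 since 10437 mod 8 = 5, so (2812/10437) = (-1)^2·(703/10437); sign now +1
reciprocity: (703/10437) = +1·(10437/703) since 703 mod 4 = 3, 10437 mod 4 = 1; sign now +1
(10437/703) = (595/703)   [reduce mod 703]
reciprocity: (595/703) = -1·(703/595) since 595 mod 4 = 3, 703 mod 4 = 3; sign now -1
(703/595) = (108/595)   [reduce mod 595]
108 = 2^2·27; (2/595) = -1 since 595 mod 8 = 3, so (108/595) = (-1)^2·(27/595); sign now -1
reciprocity: (27/595) = -1·(595/27) since 27 mod 4 = 3, 595 mod 4 = 3; sign now +1
(595/27) = (1/27)   [reduce mod 27]
(1/27) = 1; final value = sign = +1

1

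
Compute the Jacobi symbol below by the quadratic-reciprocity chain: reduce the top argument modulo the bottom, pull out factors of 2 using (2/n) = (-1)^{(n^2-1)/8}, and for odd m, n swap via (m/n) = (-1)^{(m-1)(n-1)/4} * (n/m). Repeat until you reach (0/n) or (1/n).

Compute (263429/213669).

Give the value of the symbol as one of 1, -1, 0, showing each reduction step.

(263429/213669) = (49760/213669)   [reduce mod 213669]
49760 = 2^5·1555; (2/213669) = -1 since 213669 mod 8 = 5, so (49760/213669) = (-1)^5·(1555/213669); sign now -1
reciprocity: (1555/213669) = +1·(213669/1555) since 1555 mod 4 = 3, 213669 mod 4 = 1; sign now -1
(213669/1555) = (634/1555)   [reduce mod 1555]
634 = 2^1·317; (2/1555) = -1 since 1555 mod 8 = 3, so (634/1555) = (-1)^1·(317/1555); sign now +1
reciprocity: (317/1555) = +1·(1555/317) since 317 mod 4 = 1, 1555 mod 4 = 3; sign now +1
(1555/317) = (287/317)   [reduce mod 317]
reciprocity: (287/317) = +1·(317/287) since 287 mod 4 = 3, 317 mod 4 = 1; sign now +1
(317/287) = (30/287)   [reduce mod 287]
30 = 2^1·15; (2/287) = +1 since 287 mod 8 = 7, so (30/287) = (+1)^1·(15/287); sign now +1
reciprocity: (15/287) = -1·(287/15) since 15 mod 4 = 3, 287 mod 4 = 3; sign now -1
(287/15) = (2/15)   [reduce mod 15]
2 = 2^1·1; (2/15) = +1 since 15 mod 8 = 7, so (2/15) = (+1)^1·(1/15); sign now -1
(1/15) = 1; final value = sign = -1

-1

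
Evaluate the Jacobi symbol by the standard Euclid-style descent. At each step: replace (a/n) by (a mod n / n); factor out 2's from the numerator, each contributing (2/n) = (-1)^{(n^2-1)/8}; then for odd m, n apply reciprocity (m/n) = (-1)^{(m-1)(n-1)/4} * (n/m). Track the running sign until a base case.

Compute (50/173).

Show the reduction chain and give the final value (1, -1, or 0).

factor out 2^1: 50 = 2^1·25; with 173 mod 8 = 5, (2/173) = -1; sign now -1; continue with (25/173)
flip (25/173) -> (173/25): both odd, 25 mod 4 = 1, 173 mod 4 = 1, so the flip contributes +1; sign now -1
(173/25): 173 mod 25 = 23, so (173/25) = (23/25)
flip (23/25) -> (25/23): both odd, 23 mod 4 = 3, 25 mod 4 = 1, so the flip contributes +1; sign now -1
(25/23): 25 mod 23 = 2, so (25/23) = (2/23)
factor out 2^1: 2 = 2^1·1; with 23 mod 8 = 7, (2/23) = +1; sign now -1; continue with (1/23)
reached (1/23) = 1, so the symbol is -1

-1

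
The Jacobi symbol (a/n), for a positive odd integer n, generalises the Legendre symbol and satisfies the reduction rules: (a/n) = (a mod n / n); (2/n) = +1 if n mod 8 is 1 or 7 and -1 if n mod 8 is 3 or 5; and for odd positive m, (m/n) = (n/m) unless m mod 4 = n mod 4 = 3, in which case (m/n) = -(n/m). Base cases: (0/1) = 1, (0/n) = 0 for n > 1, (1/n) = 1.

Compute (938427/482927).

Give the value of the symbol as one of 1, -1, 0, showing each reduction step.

-1

(938427/482927): 938427 mod 482927 = 455500, so (938427/482927) = (455500/482927)
factor out 2^2: 455500 = 2^2·113875; with 482927 mod 8 = 7, (2/482927) = +1; sign now +1; continue with (113875/482927)
flip (113875/482927) -> (482927/113875): both odd, 113875 mod 4 = 3, 482927 mod 4 = 3, so the flip contributes -1; sign now -1
(482927/113875): 482927 mod 113875 = 27427, so (482927/113875) = (27427/113875)
flip (27427/113875) -> (113875/27427): both odd, 27427 mod 4 = 3, 113875 mod 4 = 3, so the flip contributes -1; sign now +1
(113875/27427): 113875 mod 27427 = 4167, so (113875/27427) = (4167/27427)
flip (4167/27427) -> (27427/4167): both odd, 4167 mod 4 = 3, 27427 mod 4 = 3, so the flip contributes -1; sign now -1
(27427/4167): 27427 mod 4167 = 2425, so (27427/4167) = (2425/4167)
flip (2425/4167) -> (4167/2425): both odd, 2425 mod 4 = 1, 4167 mod 4 = 3, so the flip contributes +1; sign now -1
(4167/2425): 4167 mod 2425 = 1742, so (4167/2425) = (1742/2425)
factor out 2^1: 1742 = 2^1·871; with 2425 mod 8 = 1, (2/2425) = +1; sign now -1; continue with (871/2425)
flip (871/2425) -> (2425/871): both odd, 871 mod 4 = 3, 2425 mod 4 = 1, so the flip contributes +1; sign now -1
(2425/871): 2425 mod 871 = 683, so (2425/871) = (683/871)
flip (683/871) -> (871/683): both odd, 683 mod 4 = 3, 871 mod 4 = 3, so the flip contributes -1; sign now +1
(871/683): 871 mod 683 = 188, so (871/683) = (188/683)
factor out 2^2: 188 = 2^2·47; with 683 mod 8 = 3, (2/683) = -1; sign now +1; continue with (47/683)
flip (47/683) -> (683/47): both odd, 47 mod 4 = 3, 683 mod 4 = 3, so the flip contributes -1; sign now -1
(683/47): 683 mod 47 = 25, so (683/47) = (25/47)
flip (25/47) -> (47/25): both odd, 25 mod 4 = 1, 47 mod 4 = 3, so the flip contributes +1; sign now -1
(47/25): 47 mod 25 = 22, so (47/25) = (22/25)
factor out 2^1: 22 = 2^1·11; with 25 mod 8 = 1, (2/25) = +1; sign now -1; continue with (11/25)
flip (11/25) -> (25/11): both odd, 11 mod 4 = 3, 25 mod 4 = 1, so the flip contributes +1; sign now -1
(25/11): 25 mod 11 = 3, so (25/11) = (3/11)
flip (3/11) -> (11/3): both odd, 3 mod 4 = 3, 11 mod 4 = 3, so the flip contributes -1; sign now +1
(11/3): 11 mod 3 = 2, so (11/3) = (2/3)
factor out 2^1: 2 = 2^1·1; with 3 mod 8 = 3, (2/3) = -1; sign now -1; continue with (1/3)
reached (1/3) = 1, so the symbol is -1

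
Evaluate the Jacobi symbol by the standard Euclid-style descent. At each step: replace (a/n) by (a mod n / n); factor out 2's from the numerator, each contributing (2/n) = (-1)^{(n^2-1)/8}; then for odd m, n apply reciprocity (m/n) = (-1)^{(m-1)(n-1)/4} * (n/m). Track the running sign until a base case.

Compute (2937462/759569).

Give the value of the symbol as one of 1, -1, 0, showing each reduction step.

(2937462/759569): 2937462 mod 759569 = 658755, so (2937462/759569) = (658755/759569)
flip (658755/759569) -> (759569/658755): both odd, 658755 mod 4 = 3, 759569 mod 4 = 1, so the flip contributes +1; sign now +1
(759569/658755): 759569 mod 658755 = 100814, so (759569/658755) = (100814/658755)
factor out 2^1: 100814 = 2^1·50407; with 658755 mod 8 = 3, (2/658755) = -1; sign now -1; continue with (50407/658755)
flip (50407/658755) -> (658755/50407): both odd, 50407 mod 4 = 3, 658755 mod 4 = 3, so the flip contributes -1; sign now +1
(658755/50407): 658755 mod 50407 = 3464, so (658755/50407) = (3464/50407)
factor out 2^3: 3464 = 2^3·433; with 50407 mod 8 = 7, (2/50407) = +1; sign now +1; continue with (433/50407)
flip (433/50407) -> (50407/433): both odd, 433 mod 4 = 1, 50407 mod 4 = 3, so the flip contributes +1; sign now +1
(50407/433): 50407 mod 433 = 179, so (50407/433) = (179/433)
flip (179/433) -> (433/179): both odd, 179 mod 4 = 3, 433 mod 4 = 1, so the flip contributes +1; sign now +1
(433/179): 433 mod 179 = 75, so (433/179) = (75/179)
flip (75/179) -> (179/75): both odd, 75 mod 4 = 3, 179 mod 4 = 3, so the flip contributes -1; sign now -1
(179/75): 179 mod 75 = 29, so (179/75) = (29/75)
flip (29/75) -> (75/29): both odd, 29 mod 4 = 1, 75 mod 4 = 3, so the flip contributes +1; sign now -1
(75/29): 75 mod 29 = 17, so (75/29) = (17/29)
flip (17/29) -> (29/17): both odd, 17 mod 4 = 1, 29 mod 4 = 1, so the flip contributes +1; sign now -1
(29/17): 29 mod 17 = 12, so (29/17) = (12/17)
factor out 2^2: 12 = 2^2·3; with 17 mod 8 = 1, (2/17) = +1; sign now -1; continue with (3/17)
flip (3/17) -> (17/3): both odd, 3 mod 4 = 3, 17 mod 4 = 1, so the flip contributes +1; sign now -1
(17/3): 17 mod 3 = 2, so (17/3) = (2/3)
factor out 2^1: 2 = 2^1·1; with 3 mod 8 = 3, (2/3) = -1; sign now +1; continue with (1/3)
reached (1/3) = 1, so the symbol is +1

1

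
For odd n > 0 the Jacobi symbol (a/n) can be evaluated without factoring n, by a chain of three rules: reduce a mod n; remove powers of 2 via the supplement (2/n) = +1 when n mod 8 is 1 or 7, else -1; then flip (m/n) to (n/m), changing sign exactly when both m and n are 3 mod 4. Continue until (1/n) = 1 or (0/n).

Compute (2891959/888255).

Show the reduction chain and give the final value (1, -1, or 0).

(2891959/888255): 2891959 mod 888255 = 227194, so (2891959/888255) = (227194/888255)
factor out 2^1: 227194 = 2^1·113597; with 888255 mod 8 = 7, (2/888255) = +1; sign now +1; continue with (113597/888255)
flip (113597/888255) -> (888255/113597): both odd, 113597 mod 4 = 1, 888255 mod 4 = 3, so the flip contributes +1; sign now +1
(888255/113597): 888255 mod 113597 = 93076, so (888255/113597) = (93076/113597)
factor out 2^2: 93076 = 2^2·23269; with 113597 mod 8 = 5, (2/113597) = -1; sign now +1; continue with (23269/113597)
flip (23269/113597) -> (113597/23269): both odd, 23269 mod 4 = 1, 113597 mod 4 = 1, so the flip contributes +1; sign now +1
(113597/23269): 113597 mod 23269 = 20521, so (113597/23269) = (20521/23269)
flip (20521/23269) -> (23269/20521): both odd, 20521 mod 4 = 1, 23269 mod 4 = 1, so the flip contributes +1; sign now +1
(23269/20521): 23269 mod 20521 = 2748, so (23269/20521) = (2748/20521)
factor out 2^2: 2748 = 2^2·687; with 20521 mod 8 = 1, (2/20521) = +1; sign now +1; continue with (687/20521)
flip (687/20521) -> (20521/687): both odd, 687 mod 4 = 3, 20521 mod 4 = 1, so the flip contributes +1; sign now +1
(20521/687): 20521 mod 687 = 598, so (20521/687) = (598/687)
factor out 2^1: 598 = 2^1·299; with 687 mod 8 = 7, (2/687) = +1; sign now +1; continue with (299/687)
flip (299/687) -> (687/299): both odd, 299 mod 4 = 3, 687 mod 4 = 3, so the flip contributes -1; sign now -1
(687/299): 687 mod 299 = 89, so (687/299) = (89/299)
flip (89/299) -> (299/89): both odd, 89 mod 4 = 1, 299 mod 4 = 3, so the flip contributes +1; sign now -1
(299/89): 299 mod 89 = 32, so (299/89) = (32/89)
factor out 2^5: 32 = 2^5·1; with 89 mod 8 = 1, (2/89) = +1; sign now -1; continue with (1/89)
reached (1/89) = 1, so the symbol is -1

-1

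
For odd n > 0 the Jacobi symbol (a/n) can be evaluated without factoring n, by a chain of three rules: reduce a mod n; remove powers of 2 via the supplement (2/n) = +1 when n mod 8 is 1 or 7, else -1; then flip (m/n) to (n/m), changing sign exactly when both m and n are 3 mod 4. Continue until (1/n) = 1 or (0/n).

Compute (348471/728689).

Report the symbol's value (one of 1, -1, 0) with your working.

flip (348471/728689) -> (728689/348471): both odd, 348471 mod 4 = 3, 728689 mod 4 = 1, so the flip contributes +1; sign now +1
(728689/348471): 728689 mod 348471 = 31747, so (728689/348471) = (31747/348471)
flip (31747/348471) -> (348471/31747): both odd, 31747 mod 4 = 3, 348471 mod 4 = 3, so the flip contributes -1; sign now -1
(348471/31747): 348471 mod 31747 = 31001, so (348471/31747) = (31001/31747)
flip (31001/31747) -> (31747/31001): both odd, 31001 mod 4 = 1, 31747 mod 4 = 3, so the flip contributes +1; sign now -1
(31747/31001): 31747 mod 31001 = 746, so (31747/31001) = (746/31001)
factor out 2^1: 746 = 2^1·373; with 31001 mod 8 = 1, (2/31001) = +1; sign now -1; continue with (373/31001)
flip (373/31001) -> (31001/373): both odd, 373 mod 4 = 1, 31001 mod 4 = 1, so the flip contributes +1; sign now -1
(31001/373): 31001 mod 373 = 42, so (31001/373) = (42/373)
factor out 2^1: 42 = 2^1·21; with 373 mod 8 = 5, (2/373) = -1; sign now +1; continue with (21/373)
flip (21/373) -> (373/21): both odd, 21 mod 4 = 1, 373 mod 4 = 1, so the flip contributes +1; sign now +1
(373/21): 373 mod 21 = 16, so (373/21) = (16/21)
factor out 2^4: 16 = 2^4·1; with 21 mod 8 = 5, (2/21) = -1; sign now +1; continue with (1/21)
reached (1/21) = 1, so the symbol is +1

1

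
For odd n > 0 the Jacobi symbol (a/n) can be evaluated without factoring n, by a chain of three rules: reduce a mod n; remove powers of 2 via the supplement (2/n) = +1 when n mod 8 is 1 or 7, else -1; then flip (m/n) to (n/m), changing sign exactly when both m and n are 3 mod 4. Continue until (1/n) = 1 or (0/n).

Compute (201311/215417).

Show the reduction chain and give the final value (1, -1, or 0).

1

flip (201311/215417) -> (215417/201311): both odd, 201311 mod 4 = 3, 215417 mod 4 = 1, so the flip contributes +1; sign now +1
(215417/201311): 215417 mod 201311 = 14106, so (215417/201311) = (14106/201311)
factor out 2^1: 14106 = 2^1·7053; with 201311 mod 8 = 7, (2/201311) = +1; sign now +1; continue with (7053/201311)
flip (7053/201311) -> (201311/7053): both odd, 7053 mod 4 = 1, 201311 mod 4 = 3, so the flip contributes +1; sign now +1
(201311/7053): 201311 mod 7053 = 3827, so (201311/7053) = (3827/7053)
flip (3827/7053) -> (7053/3827): both odd, 3827 mod 4 = 3, 7053 mod 4 = 1, so the flip contributes +1; sign now +1
(7053/3827): 7053 mod 3827 = 3226, so (7053/3827) = (3226/3827)
factor out 2^1: 3226 = 2^1·1613; with 3827 mod 8 = 3, (2/3827) = -1; sign now -1; continue with (1613/3827)
flip (1613/3827) -> (3827/1613): both odd, 1613 mod 4 = 1, 3827 mod 4 = 3, so the flip contributes +1; sign now -1
(3827/1613): 3827 mod 1613 = 601, so (3827/1613) = (601/1613)
flip (601/1613) -> (1613/601): both odd, 601 mod 4 = 1, 1613 mod 4 = 1, so the flip contributes +1; sign now -1
(1613/601): 1613 mod 601 = 411, so (1613/601) = (411/601)
flip (411/601) -> (601/411): both odd, 411 mod 4 = 3, 601 mod 4 = 1, so the flip contributes +1; sign now -1
(601/411): 601 mod 411 = 190, so (601/411) = (190/411)
factor out 2^1: 190 = 2^1·95; with 411 mod 8 = 3, (2/411) = -1; sign now +1; continue with (95/411)
flip (95/411) -> (411/95): both odd, 95 mod 4 = 3, 411 mod 4 = 3, so the flip contributes -1; sign now -1
(411/95): 411 mod 95 = 31, so (411/95) = (31/95)
flip (31/95) -> (95/31): both odd, 31 mod 4 = 3, 95 mod 4 = 3, so the flip contributes -1; sign now +1
(95/31): 95 mod 31 = 2, so (95/31) = (2/31)
factor out 2^1: 2 = 2^1·1; with 31 mod 8 = 7, (2/31) = +1; sign now +1; continue with (1/31)
reached (1/31) = 1, so the symbol is +1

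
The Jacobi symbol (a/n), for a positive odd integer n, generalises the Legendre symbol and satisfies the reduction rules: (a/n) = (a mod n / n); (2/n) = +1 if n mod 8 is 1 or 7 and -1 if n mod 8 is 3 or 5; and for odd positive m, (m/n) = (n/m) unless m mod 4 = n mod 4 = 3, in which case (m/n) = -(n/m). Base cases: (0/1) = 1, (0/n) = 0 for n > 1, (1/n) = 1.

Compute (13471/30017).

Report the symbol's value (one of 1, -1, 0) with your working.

-1

reciprocity: (13471/30017) = +1·(30017/13471) since 13471 mod 4 = 3, 30017 mod 4 = 1; sign now +1
(30017/13471) = (3075/13471)   [reduce mod 13471]
reciprocity: (3075/13471) = -1·(13471/3075) since 3075 mod 4 = 3, 13471 mod 4 = 3; sign now -1
(13471/3075) = (1171/3075)   [reduce mod 3075]
reciprocity: (1171/3075) = -1·(3075/1171) since 1171 mod 4 = 3, 3075 mod 4 = 3; sign now +1
(3075/1171) = (733/1171)   [reduce mod 1171]
reciprocity: (733/1171) = +1·(1171/733) since 733 mod 4 = 1, 1171 mod 4 = 3; sign now +1
(1171/733) = (438/733)   [reduce mod 733]
438 = 2^1·219; (2/733) = -1 since 733 mod 8 = 5, so (438/733) = (-1)^1·(219/733); sign now -1
reciprocity: (219/733) = +1·(733/219) since 219 mod 4 = 3, 733 mod 4 = 1; sign now -1
(733/219) = (76/219)   [reduce mod 219]
76 = 2^2·19; (2/219) = -1 since 219 mod 8 = 3, so (76/219) = (-1)^2·(19/219); sign now -1
reciprocity: (19/219) = -1·(219/19) since 19 mod 4 = 3, 219 mod 4 = 3; sign now +1
(219/19) = (10/19)   [reduce mod 19]
10 = 2^1·5; (2/19) = -1 since 19 mod 8 = 3, so (10/19) = (-1)^1·(5/19); sign now -1
reciprocity: (5/19) = +1·(19/5) since 5 mod 4 = 1, 19 mod 4 = 3; sign now -1
(19/5) = (4/5)   [reduce mod 5]
4 = 2^2·1; (2/5) = -1 since 5 mod 8 = 5, so (4/5) = (-1)^2·(1/5); sign now -1
(1/5) = 1; final value = sign = -1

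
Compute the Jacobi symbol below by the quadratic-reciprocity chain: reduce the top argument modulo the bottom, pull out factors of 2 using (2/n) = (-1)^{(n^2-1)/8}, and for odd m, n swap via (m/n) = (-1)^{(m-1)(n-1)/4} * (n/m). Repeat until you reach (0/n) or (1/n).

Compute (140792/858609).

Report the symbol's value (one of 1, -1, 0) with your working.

factor out 2^3: 140792 = 2^3·17599; with 858609 mod 8 = 1, (2/858609) = +1; sign now +1; continue with (17599/858609)
flip (17599/858609) -> (858609/17599): both odd, 17599 mod 4 = 3, 858609 mod 4 = 1, so the flip contributes +1; sign now +1
(858609/17599): 858609 mod 17599 = 13857, so (858609/17599) = (13857/17599)
flip (13857/17599) -> (17599/13857): both odd, 13857 mod 4 = 1, 17599 mod 4 = 3, so the flip contributes +1; sign now +1
(17599/13857): 17599 mod 13857 = 3742, so (17599/13857) = (3742/13857)
factor out 2^1: 3742 = 2^1·1871; with 13857 mod 8 = 1, (2/13857) = +1; sign now +1; continue with (1871/13857)
flip (1871/13857) -> (13857/1871): both odd, 1871 mod 4 = 3, 13857 mod 4 = 1, so the flip contributes +1; sign now +1
(13857/1871): 13857 mod 1871 = 760, so (13857/1871) = (760/1871)
factor out 2^3: 760 = 2^3·95; with 1871 mod 8 = 7, (2/1871) = +1; sign now +1; continue with (95/1871)
flip (95/1871) -> (1871/95): both odd, 95 mod 4 = 3, 1871 mod 4 = 3, so the flip contributes -1; sign now -1
(1871/95): 1871 mod 95 = 66, so (1871/95) = (66/95)
factor out 2^1: 66 = 2^1·33; with 95 mod 8 = 7, (2/95) = +1; sign now -1; continue with (33/95)
flip (33/95) -> (95/33): both odd, 33 mod 4 = 1, 95 mod 4 = 3, so the flip contributes +1; sign now -1
(95/33): 95 mod 33 = 29, so (95/33) = (29/33)
flip (29/33) -> (33/29): both odd, 29 mod 4 = 1, 33 mod 4 = 1, so the flip contributes +1; sign now -1
(33/29): 33 mod 29 = 4, so (33/29) = (4/29)
factor out 2^2: 4 = 2^2·1; with 29 mod 8 = 5, (2/29) = -1; sign now -1; continue with (1/29)
reached (1/29) = 1, so the symbol is -1

-1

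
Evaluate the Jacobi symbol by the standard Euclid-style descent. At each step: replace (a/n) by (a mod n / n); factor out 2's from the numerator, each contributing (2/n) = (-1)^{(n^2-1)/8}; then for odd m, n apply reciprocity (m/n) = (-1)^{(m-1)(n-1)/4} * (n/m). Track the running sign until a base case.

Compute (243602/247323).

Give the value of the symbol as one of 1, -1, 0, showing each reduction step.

243602 = 2^1·121801; (2/247323) = -1 since 247323 mod 8 = 3, so (243602/247323) = (-1)^1·(121801/247323); sign now -1
reciprocity: (121801/247323) = +1·(247323/121801) since 121801 mod 4 = 1, 247323 mod 4 = 3; sign now -1
(247323/121801) = (3721/121801)   [reduce mod 121801]
reciprocity: (3721/121801) = +1·(121801/3721) since 3721 mod 4 = 1, 121801 mod 4 = 1; sign now -1
(121801/3721) = (2729/3721)   [reduce mod 3721]
reciprocity: (2729/3721) = +1·(3721/2729) since 2729 mod 4 = 1, 3721 mod 4 = 1; sign now -1
(3721/2729) = (992/2729)   [reduce mod 2729]
992 = 2^5·31; (2/2729) = +1 since 2729 mod 8 = 1, so (992/2729) = (+1)^5·(31/2729); sign now -1
reciprocity: (31/2729) = +1·(2729/31) since 31 mod 4 = 3, 2729 mod 4 = 1; sign now -1
(2729/31) = (1/31)   [reduce mod 31]
(1/31) = 1; final value = sign = -1

-1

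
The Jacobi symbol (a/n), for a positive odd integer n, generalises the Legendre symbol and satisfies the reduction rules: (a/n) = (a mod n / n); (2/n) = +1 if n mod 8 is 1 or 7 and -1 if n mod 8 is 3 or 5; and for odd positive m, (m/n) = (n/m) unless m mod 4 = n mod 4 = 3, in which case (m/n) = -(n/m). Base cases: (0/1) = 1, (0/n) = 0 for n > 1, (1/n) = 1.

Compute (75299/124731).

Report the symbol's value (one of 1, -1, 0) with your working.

1

reciprocity: (75299/124731) = -1·(124731/75299) since 75299 mod 4 = 3, 124731 mod 4 = 3; sign now -1
(124731/75299) = (49432/75299)   [reduce mod 75299]
49432 = 2^3·6179; (2/75299) = -1 since 75299 mod 8 = 3, so (49432/75299) = (-1)^3·(6179/75299); sign now +1
reciprocity: (6179/75299) = -1·(75299/6179) since 6179 mod 4 = 3, 75299 mod 4 = 3; sign now -1
(75299/6179) = (1151/6179)   [reduce mod 6179]
reciprocity: (1151/6179) = -1·(6179/1151) since 1151 mod 4 = 3, 6179 mod 4 = 3; sign now +1
(6179/1151) = (424/1151)   [reduce mod 1151]
424 = 2^3·53; (2/1151) = +1 since 1151 mod 8 = 7, so (424/1151) = (+1)^3·(53/1151); sign now +1
reciprocity: (53/1151) = +1·(1151/53) since 53 mod 4 = 1, 1151 mod 4 = 3; sign now +1
(1151/53) = (38/53)   [reduce mod 53]
38 = 2^1·19; (2/53) = -1 since 53 mod 8 = 5, so (38/53) = (-1)^1·(19/53); sign now -1
reciprocity: (19/53) = +1·(53/19) since 19 mod 4 = 3, 53 mod 4 = 1; sign now -1
(53/19) = (15/19)   [reduce mod 19]
reciprocity: (15/19) = -1·(19/15) since 15 mod 4 = 3, 19 mod 4 = 3; sign now +1
(19/15) = (4/15)   [reduce mod 15]
4 = 2^2·1; (2/15) = +1 since 15 mod 8 = 7, so (4/15) = (+1)^2·(1/15); sign now +1
(1/15) = 1; final value = sign = +1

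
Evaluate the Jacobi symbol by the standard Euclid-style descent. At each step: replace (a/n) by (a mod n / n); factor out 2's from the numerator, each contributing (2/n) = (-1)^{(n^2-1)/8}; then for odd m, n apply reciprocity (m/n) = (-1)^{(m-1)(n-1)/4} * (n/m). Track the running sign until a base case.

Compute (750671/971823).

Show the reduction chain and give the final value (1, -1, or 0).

-1

reciprocity: (750671/971823) = -1·(971823/750671) since 750671 mod 4 = 3, 971823 mod 4 = 3; sign now -1
(971823/750671) = (221152/750671)   [reduce mod 750671]
221152 = 2^5·6911; (2/750671) = +1 since 750671 mod 8 = 7, so (221152/750671) = (+1)^5·(6911/750671); sign now -1
reciprocity: (6911/750671) = -1·(750671/6911) since 6911 mod 4 = 3, 750671 mod 4 = 3; sign now +1
(750671/6911) = (4283/6911)   [reduce mod 6911]
reciprocity: (4283/6911) = -1·(6911/4283) since 4283 mod 4 = 3, 6911 mod 4 = 3; sign now -1
(6911/4283) = (2628/4283)   [reduce mod 4283]
2628 = 2^2·657; (2/4283) = -1 since 4283 mod 8 = 3, so (2628/4283) = (-1)^2·(657/4283); sign now -1
reciprocity: (657/4283) = +1·(4283/657) since 657 mod 4 = 1, 4283 mod 4 = 3; sign now -1
(4283/657) = (341/657)   [reduce mod 657]
reciprocity: (341/657) = +1·(657/341) since 341 mod 4 = 1, 657 mod 4 = 1; sign now -1
(657/341) = (316/341)   [reduce mod 341]
316 = 2^2·79; (2/341) = -1 since 341 mod 8 = 5, so (316/341) = (-1)^2·(79/341); sign now -1
reciprocity: (79/341) = +1·(341/79) since 79 mod 4 = 3, 341 mod 4 = 1; sign now -1
(341/79) = (25/79)   [reduce mod 79]
reciprocity: (25/79) = +1·(79/25) since 25 mod 4 = 1, 79 mod 4 = 3; sign now -1
(79/25) = (4/25)   [reduce mod 25]
4 = 2^2·1; (2/25) = +1 since 25 mod 8 = 1, so (4/25) = (+1)^2·(1/25); sign now -1
(1/25) = 1; final value = sign = -1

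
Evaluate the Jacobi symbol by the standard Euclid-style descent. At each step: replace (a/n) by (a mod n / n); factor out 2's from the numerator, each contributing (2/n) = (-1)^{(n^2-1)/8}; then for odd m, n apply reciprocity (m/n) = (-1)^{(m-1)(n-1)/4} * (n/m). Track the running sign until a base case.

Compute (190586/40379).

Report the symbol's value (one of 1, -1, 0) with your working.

1

(190586/40379): 190586 mod 40379 = 29070, so (190586/40379) = (29070/40379)
factor out 2^1: 29070 = 2^1·14535; with 40379 mod 8 = 3, (2/40379) = -1; sign now -1; continue with (14535/40379)
flip (14535/40379) -> (40379/14535): both odd, 14535 mod 4 = 3, 40379 mod 4 = 3, so the flip contributes -1; sign now +1
(40379/14535): 40379 mod 14535 = 11309, so (40379/14535) = (11309/14535)
flip (11309/14535) -> (14535/11309): both odd, 11309 mod 4 = 1, 14535 mod 4 = 3, so the flip contributes +1; sign now +1
(14535/11309): 14535 mod 11309 = 3226, so (14535/11309) = (3226/11309)
factor out 2^1: 3226 = 2^1·1613; with 11309 mod 8 = 5, (2/11309) = -1; sign now -1; continue with (1613/11309)
flip (1613/11309) -> (11309/1613): both odd, 1613 mod 4 = 1, 11309 mod 4 = 1, so the flip contributes +1; sign now -1
(11309/1613): 11309 mod 1613 = 18, so (11309/1613) = (18/1613)
factor out 2^1: 18 = 2^1·9; with 1613 mod 8 = 5, (2/1613) = -1; sign now +1; continue with (9/1613)
flip (9/1613) -> (1613/9): both odd, 9 mod 4 = 1, 1613 mod 4 = 1, so the flip contributes +1; sign now +1
(1613/9): 1613 mod 9 = 2, so (1613/9) = (2/9)
factor out 2^1: 2 = 2^1·1; with 9 mod 8 = 1, (2/9) = +1; sign now +1; continue with (1/9)
reached (1/9) = 1, so the symbol is +1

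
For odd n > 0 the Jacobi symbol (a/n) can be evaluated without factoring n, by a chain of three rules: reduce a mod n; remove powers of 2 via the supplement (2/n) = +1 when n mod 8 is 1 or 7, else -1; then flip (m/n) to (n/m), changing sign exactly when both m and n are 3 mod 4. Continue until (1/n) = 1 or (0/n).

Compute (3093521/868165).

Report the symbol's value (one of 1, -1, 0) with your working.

(3093521/868165): 3093521 mod 868165 = 489026, so (3093521/868165) = (489026/868165)
factor out 2^1: 489026 = 2^1·244513; with 868165 mod 8 = 5, (2/868165) = -1; sign now -1; continue with (244513/868165)
flip (244513/868165) -> (868165/244513): both odd, 244513 mod 4 = 1, 868165 mod 4 = 1, so the flip contributes +1; sign now -1
(868165/244513): 868165 mod 244513 = 134626, so (868165/244513) = (134626/244513)
factor out 2^1: 134626 = 2^1·67313; with 244513 mod 8 = 1, (2/244513) = +1; sign now -1; continue with (67313/244513)
flip (67313/244513) -> (244513/67313): both odd, 67313 mod 4 = 1, 244513 mod 4 = 1, so the flip contributes +1; sign now -1
(244513/67313): 244513 mod 67313 = 42574, so (244513/67313) = (42574/67313)
factor out 2^1: 42574 = 2^1·21287; with 67313 mod 8 = 1, (2/67313) = +1; sign now -1; continue with (21287/67313)
flip (21287/67313) -> (67313/21287): both odd, 21287 mod 4 = 3, 67313 mod 4 = 1, so the flip contributes +1; sign now -1
(67313/21287): 67313 mod 21287 = 3452, so (67313/21287) = (3452/21287)
factor out 2^2: 3452 = 2^2·863; with 21287 mod 8 = 7, (2/21287) = +1; sign now -1; continue with (863/21287)
flip (863/21287) -> (21287/863): both odd, 863 mod 4 = 3, 21287 mod 4 = 3, so the flip contributes -1; sign now +1
(21287/863): 21287 mod 863 = 575, so (21287/863) = (575/863)
flip (575/863) -> (863/575): both odd, 575 mod 4 = 3, 863 mod 4 = 3, so the flip contributes -1; sign now -1
(863/575): 863 mod 575 = 288, so (863/575) = (288/575)
factor out 2^5: 288 = 2^5·9; with 575 mod 8 = 7, (2/575) = +1; sign now -1; continue with (9/575)
flip (9/575) -> (575/9): both odd, 9 mod 4 = 1, 575 mod 4 = 3, so the flip contributes +1; sign now -1
(575/9): 575 mod 9 = 8, so (575/9) = (8/9)
factor out 2^3: 8 = 2^3·1; with 9 mod 8 = 1, (2/9) = +1; sign now -1; continue with (1/9)
reached (1/9) = 1, so the symbol is -1

-1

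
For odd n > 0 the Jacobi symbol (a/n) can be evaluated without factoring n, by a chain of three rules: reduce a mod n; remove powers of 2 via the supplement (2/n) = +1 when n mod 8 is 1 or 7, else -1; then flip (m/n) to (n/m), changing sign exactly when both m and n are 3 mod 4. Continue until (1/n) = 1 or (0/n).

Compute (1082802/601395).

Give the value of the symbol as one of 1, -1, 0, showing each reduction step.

0

(1082802/601395): 1082802 mod 601395 = 481407, so (1082802/601395) = (481407/601395)
flip (481407/601395) -> (601395/481407): both odd, 481407 mod 4 = 3, 601395 mod 4 = 3, so the flip contributes -1; sign now -1
(601395/481407): 601395 mod 481407 = 119988, so (601395/481407) = (119988/481407)
factor out 2^2: 119988 = 2^2·29997; with 481407 mod 8 = 7, (2/481407) = +1; sign now -1; continue with (29997/481407)
flip (29997/481407) -> (481407/29997): both odd, 29997 mod 4 = 1, 481407 mod 4 = 3, so the flip contributes +1; sign now -1
(481407/29997): 481407 mod 29997 = 1455, so (481407/29997) = (1455/29997)
flip (1455/29997) -> (29997/1455): both odd, 1455 mod 4 = 3, 29997 mod 4 = 1, so the flip contributes +1; sign now -1
(29997/1455): 29997 mod 1455 = 897, so (29997/1455) = (897/1455)
flip (897/1455) -> (1455/897): both odd, 897 mod 4 = 1, 1455 mod 4 = 3, so the flip contributes +1; sign now -1
(1455/897): 1455 mod 897 = 558, so (1455/897) = (558/897)
factor out 2^1: 558 = 2^1·279; with 897 mod 8 = 1, (2/897) = +1; sign now -1; continue with (279/897)
flip (279/897) -> (897/279): both odd, 279 mod 4 = 3, 897 mod 4 = 1, so the flip contributes +1; sign now -1
(897/279): 897 mod 279 = 60, so (897/279) = (60/279)
factor out 2^2: 60 = 2^2·15; with 279 mod 8 = 7, (2/279) = +1; sign now -1; continue with (15/279)
flip (15/279) -> (279/15): both odd, 15 mod 4 = 3, 279 mod 4 = 3, so the flip contributes -1; sign now +1
(279/15): 279 mod 15 = 9, so (279/15) = (9/15)
flip (9/15) -> (15/9): both odd, 9 mod 4 = 1, 15 mod 4 = 3, so the flip contributes +1; sign now +1
(15/9): 15 mod 9 = 6, so (15/9) = (6/9)
factor out 2^1: 6 = 2^1·3; with 9 mod 8 = 1, (2/9) = +1; sign now +1; continue with (3/9)
flip (3/9) -> (9/3): both odd, 3 mod 4 = 3, 9 mod 4 = 1, so the flip contributes +1; sign now +1
(9/3): 9 mod 3 = 0, so (9/3) = (0/3)
reached (0/3); gcd(a, n) > 1, so (0/3) = 0 and the symbol is 0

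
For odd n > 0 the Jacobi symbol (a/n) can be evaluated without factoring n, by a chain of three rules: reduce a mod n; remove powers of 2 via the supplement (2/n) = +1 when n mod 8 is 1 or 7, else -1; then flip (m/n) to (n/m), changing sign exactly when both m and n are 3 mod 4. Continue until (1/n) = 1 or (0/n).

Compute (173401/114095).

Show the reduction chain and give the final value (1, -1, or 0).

-1

(173401/114095): 173401 mod 114095 = 59306, so (173401/114095) = (59306/114095)
factor out 2^1: 59306 = 2^1·29653; with 114095 mod 8 = 7, (2/114095) = +1; sign now +1; continue with (29653/114095)
flip (29653/114095) -> (114095/29653): both odd, 29653 mod 4 = 1, 114095 mod 4 = 3, so the flip contributes +1; sign now +1
(114095/29653): 114095 mod 29653 = 25136, so (114095/29653) = (25136/29653)
factor out 2^4: 25136 = 2^4·1571; with 29653 mod 8 = 5, (2/29653) = -1; sign now +1; continue with (1571/29653)
flip (1571/29653) -> (29653/1571): both odd, 1571 mod 4 = 3, 29653 mod 4 = 1, so the flip contributes +1; sign now +1
(29653/1571): 29653 mod 1571 = 1375, so (29653/1571) = (1375/1571)
flip (1375/1571) -> (1571/1375): both odd, 1375 mod 4 = 3, 1571 mod 4 = 3, so the flip contributes -1; sign now -1
(1571/1375): 1571 mod 1375 = 196, so (1571/1375) = (196/1375)
factor out 2^2: 196 = 2^2·49; with 1375 mod 8 = 7, (2/1375) = +1; sign now -1; continue with (49/1375)
flip (49/1375) -> (1375/49): both odd, 49 mod 4 = 1, 1375 mod 4 = 3, so the flip contributes +1; sign now -1
(1375/49): 1375 mod 49 = 3, so (1375/49) = (3/49)
flip (3/49) -> (49/3): both odd, 3 mod 4 = 3, 49 mod 4 = 1, so the flip contributes +1; sign now -1
(49/3): 49 mod 3 = 1, so (49/3) = (1/3)
reached (1/3) = 1, so the symbol is -1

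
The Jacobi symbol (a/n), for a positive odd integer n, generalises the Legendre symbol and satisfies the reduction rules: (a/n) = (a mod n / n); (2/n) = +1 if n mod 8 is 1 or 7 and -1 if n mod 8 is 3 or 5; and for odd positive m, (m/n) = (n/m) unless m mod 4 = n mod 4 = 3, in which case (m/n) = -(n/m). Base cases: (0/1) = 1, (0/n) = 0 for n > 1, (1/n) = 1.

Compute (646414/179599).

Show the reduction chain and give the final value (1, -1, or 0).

(646414/179599) = (107617/179599)   [reduce mod 179599]
reciprocity: (107617/179599) = +1·(179599/107617) since 107617 mod 4 = 1, 179599 mod 4 = 3; sign now +1
(179599/107617) = (71982/107617)   [reduce mod 107617]
71982 = 2^1·35991; (2/107617) = +1 since 107617 mod 8 = 1, so (71982/107617) = (+1)^1·(35991/107617); sign now +1
reciprocity: (35991/107617) = +1·(107617/35991) since 35991 mod 4 = 3, 107617 mod 4 = 1; sign now +1
(107617/35991) = (35635/35991)   [reduce mod 35991]
reciprocity: (35635/35991) = -1·(35991/35635) since 35635 mod 4 = 3, 35991 mod 4 = 3; sign now -1
(35991/35635) = (356/35635)   [reduce mod 35635]
356 = 2^2·89; (2/35635) = -1 since 35635 mod 8 = 3, so (356/35635) = (-1)^2·(89/35635); sign now -1
reciprocity: (89/35635) = +1·(35635/89) since 89 mod 4 = 1, 35635 mod 4 = 3; sign now -1
(35635/89) = (35/89)   [reduce mod 89]
reciprocity: (35/89) = +1·(89/35) since 35 mod 4 = 3, 89 mod 4 = 1; sign now -1
(89/35) = (19/35)   [reduce mod 35]
reciprocity: (19/35) = -1·(35/19) since 19 mod 4 = 3, 35 mod 4 = 3; sign now +1
(35/19) = (16/19)   [reduce mod 19]
16 = 2^4·1; (2/19) = -1 since 19 mod 8 = 3, so (16/19) = (-1)^4·(1/19); sign now +1
(1/19) = 1; final value = sign = +1

1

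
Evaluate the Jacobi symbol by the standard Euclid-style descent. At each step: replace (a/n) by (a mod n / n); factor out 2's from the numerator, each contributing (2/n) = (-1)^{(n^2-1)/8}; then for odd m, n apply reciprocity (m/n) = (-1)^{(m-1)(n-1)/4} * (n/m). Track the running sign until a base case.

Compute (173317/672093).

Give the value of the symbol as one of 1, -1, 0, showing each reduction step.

flip (173317/672093) -> (672093/173317): both odd, 173317 mod 4 = 1, 672093 mod 4 = 1, so the flip contributes +1; sign now +1
(672093/173317): 672093 mod 173317 = 152142, so (672093/173317) = (152142/173317)
factor out 2^1: 152142 = 2^1·76071; with 173317 mod 8 = 5, (2/173317) = -1; sign now -1; continue with (76071/173317)
flip (76071/173317) -> (173317/76071): both odd, 76071 mod 4 = 3, 173317 mod 4 = 1, so the flip contributes +1; sign now -1
(173317/76071): 173317 mod 76071 = 21175, so (173317/76071) = (21175/76071)
flip (21175/76071) -> (76071/21175): both odd, 21175 mod 4 = 3, 76071 mod 4 = 3, so the flip contributes -1; sign now +1
(76071/21175): 76071 mod 21175 = 12546, so (76071/21175) = (12546/21175)
factor out 2^1: 12546 = 2^1·6273; with 21175 mod 8 = 7, (2/21175) = +1; sign now +1; continue with (6273/21175)
flip (6273/21175) -> (21175/6273): both odd, 6273 mod 4 = 1, 21175 mod 4 = 3, so the flip contributes +1; sign now +1
(21175/6273): 21175 mod 6273 = 2356, so (21175/6273) = (2356/6273)
factor out 2^2: 2356 = 2^2·589; with 6273 mod 8 = 1, (2/6273) = +1; sign now +1; continue with (589/6273)
flip (589/6273) -> (6273/589): both odd, 589 mod 4 = 1, 6273 mod 4 = 1, so the flip contributes +1; sign now +1
(6273/589): 6273 mod 589 = 383, so (6273/589) = (383/589)
flip (383/589) -> (589/383): both odd, 383 mod 4 = 3, 589 mod 4 = 1, so the flip contributes +1; sign now +1
(589/383): 589 mod 383 = 206, so (589/383) = (206/383)
factor out 2^1: 206 = 2^1·103; with 383 mod 8 = 7, (2/383) = +1; sign now +1; continue with (103/383)
flip (103/383) -> (383/103): both odd, 103 mod 4 = 3, 383 mod 4 = 3, so the flip contributes -1; sign now -1
(383/103): 383 mod 103 = 74, so (383/103) = (74/103)
factor out 2^1: 74 = 2^1·37; with 103 mod 8 = 7, (2/103) = +1; sign now -1; continue with (37/103)
flip (37/103) -> (103/37): both odd, 37 mod 4 = 1, 103 mod 4 = 3, so the flip contributes +1; sign now -1
(103/37): 103 mod 37 = 29, so (103/37) = (29/37)
flip (29/37) -> (37/29): both odd, 29 mod 4 = 1, 37 mod 4 = 1, so the flip contributes +1; sign now -1
(37/29): 37 mod 29 = 8, so (37/29) = (8/29)
factor out 2^3: 8 = 2^3·1; with 29 mod 8 = 5, (2/29) = -1; sign now +1; continue with (1/29)
reached (1/29) = 1, so the symbol is +1

1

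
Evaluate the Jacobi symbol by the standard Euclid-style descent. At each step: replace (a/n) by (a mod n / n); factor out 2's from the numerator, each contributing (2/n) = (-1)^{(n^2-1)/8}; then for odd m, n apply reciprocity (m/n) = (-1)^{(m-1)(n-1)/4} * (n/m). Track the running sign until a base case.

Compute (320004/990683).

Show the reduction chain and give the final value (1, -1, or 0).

320004 = 2^2·80001; (2/990683) = -1 since 990683 mod 8 = 3, so (320004/990683) = (-1)^2·(80001/990683); sign now +1
reciprocity: (80001/990683) = +1·(990683/80001) since 80001 mod 4 = 1, 990683 mod 4 = 3; sign now +1
(990683/80001) = (30671/80001)   [reduce mod 80001]
reciprocity: (30671/80001) = +1·(80001/30671) since 30671 mod 4 = 3, 80001 mod 4 = 1; sign now +1
(80001/30671) = (18659/30671)   [reduce mod 30671]
reciprocity: (18659/30671) = -1·(30671/18659) since 18659 mod 4 = 3, 30671 mod 4 = 3; sign now -1
(30671/18659) = (12012/18659)   [reduce mod 18659]
12012 = 2^2·3003; (2/18659) = -1 since 18659 mod 8 = 3, so (12012/18659) = (-1)^2·(3003/18659); sign now -1
reciprocity: (3003/18659) = -1·(18659/3003) since 3003 mod 4 = 3, 18659 mod 4 = 3; sign now +1
(18659/3003) = (641/3003)   [reduce mod 3003]
reciprocity: (641/3003) = +1·(3003/641) since 641 mod 4 = 1, 3003 mod 4 = 3; sign now +1
(3003/641) = (439/641)   [reduce mod 641]
reciprocity: (439/641) = +1·(641/439) since 439 mod 4 = 3, 641 mod 4 = 1; sign now +1
(641/439) = (202/439)   [reduce mod 439]
202 = 2^1·101; (2/439) = +1 since 439 mod 8 = 7, so (202/439) = (+1)^1·(101/439); sign now +1
reciprocity: (101/439) = +1·(439/101) since 101 mod 4 = 1, 439 mod 4 = 3; sign now +1
(439/101) = (35/101)   [reduce mod 101]
reciprocity: (35/101) = +1·(101/35) since 35 mod 4 = 3, 101 mod 4 = 1; sign now +1
(101/35) = (31/35)   [reduce mod 35]
reciprocity: (31/35) = -1·(35/31) since 31 mod 4 = 3, 35 mod 4 = 3; sign now -1
(35/31) = (4/31)   [reduce mod 31]
4 = 2^2·1; (2/31) = +1 since 31 mod 8 = 7, so (4/31) = (+1)^2·(1/31); sign now -1
(1/31) = 1; final value = sign = -1

-1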